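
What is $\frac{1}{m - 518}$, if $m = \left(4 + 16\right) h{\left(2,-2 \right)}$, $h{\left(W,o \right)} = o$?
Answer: $- \frac{1}{558} \approx -0.0017921$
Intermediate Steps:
$m = -40$ ($m = \left(4 + 16\right) \left(-2\right) = 20 \left(-2\right) = -40$)
$\frac{1}{m - 518} = \frac{1}{-40 - 518} = \frac{1}{-558} = - \frac{1}{558}$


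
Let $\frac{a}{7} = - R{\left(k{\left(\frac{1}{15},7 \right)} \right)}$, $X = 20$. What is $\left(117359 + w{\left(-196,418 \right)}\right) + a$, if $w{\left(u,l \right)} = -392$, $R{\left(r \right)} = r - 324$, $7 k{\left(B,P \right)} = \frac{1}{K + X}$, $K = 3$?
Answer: $\frac{2742404}{23} \approx 1.1924 \cdot 10^{5}$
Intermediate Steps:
$k{\left(B,P \right)} = \frac{1}{161}$ ($k{\left(B,P \right)} = \frac{1}{7 \left(3 + 20\right)} = \frac{1}{7 \cdot 23} = \frac{1}{7} \cdot \frac{1}{23} = \frac{1}{161}$)
$R{\left(r \right)} = -324 + r$
$a = \frac{52163}{23}$ ($a = 7 \left(- (-324 + \frac{1}{161})\right) = 7 \left(\left(-1\right) \left(- \frac{52163}{161}\right)\right) = 7 \cdot \frac{52163}{161} = \frac{52163}{23} \approx 2268.0$)
$\left(117359 + w{\left(-196,418 \right)}\right) + a = \left(117359 - 392\right) + \frac{52163}{23} = 116967 + \frac{52163}{23} = \frac{2742404}{23}$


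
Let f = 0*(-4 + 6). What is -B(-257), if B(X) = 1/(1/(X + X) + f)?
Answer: 514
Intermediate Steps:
f = 0 (f = 0*2 = 0)
B(X) = 2*X (B(X) = 1/(1/(X + X) + 0) = 1/(1/(2*X) + 0) = 1/(1/(2*X)) = 2*X)
-B(-257) = -2*(-257) = -1*(-514) = 514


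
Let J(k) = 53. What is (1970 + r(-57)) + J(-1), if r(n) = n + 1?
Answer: 1967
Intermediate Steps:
r(n) = 1 + n
(1970 + r(-57)) + J(-1) = (1970 + (1 - 57)) + 53 = (1970 - 56) + 53 = 1914 + 53 = 1967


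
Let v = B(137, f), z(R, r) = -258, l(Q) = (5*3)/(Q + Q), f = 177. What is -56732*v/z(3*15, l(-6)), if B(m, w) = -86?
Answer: -56732/3 ≈ -18911.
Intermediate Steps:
l(Q) = 15/(2*Q) (l(Q) = 15/((2*Q)) = 15*(1/(2*Q)) = 15/(2*Q))
v = -86
-56732*v/z(3*15, l(-6)) = -56732/((-258/(-86))) = -56732/((-258*(-1/86))) = -56732/3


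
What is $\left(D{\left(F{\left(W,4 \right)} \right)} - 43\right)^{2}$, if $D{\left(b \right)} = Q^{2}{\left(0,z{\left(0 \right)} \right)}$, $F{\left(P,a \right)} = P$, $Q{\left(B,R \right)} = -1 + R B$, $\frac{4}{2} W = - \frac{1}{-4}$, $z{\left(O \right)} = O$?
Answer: $1764$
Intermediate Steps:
$W = \frac{1}{8}$ ($W = \frac{\left(-1\right) \frac{1}{-4}}{2} = \frac{\left(-1\right) \left(- \frac{1}{4}\right)}{2} = \frac{1}{2} \cdot \frac{1}{4} = \frac{1}{8} \approx 0.125$)
$Q{\left(B,R \right)} = -1 + B R$
$D{\left(b \right)} = 1$ ($D{\left(b \right)} = \left(-1 + 0 \cdot 0\right)^{2} = \left(-1 + 0\right)^{2} = \left(-1\right)^{2} = 1$)
$\left(D{\left(F{\left(W,4 \right)} \right)} - 43\right)^{2} = \left(1 - 43\right)^{2} = \left(-42\right)^{2} = 1764$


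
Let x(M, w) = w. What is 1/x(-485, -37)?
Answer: -1/37 ≈ -0.027027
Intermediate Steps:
1/x(-485, -37) = 1/(-37) = -1/37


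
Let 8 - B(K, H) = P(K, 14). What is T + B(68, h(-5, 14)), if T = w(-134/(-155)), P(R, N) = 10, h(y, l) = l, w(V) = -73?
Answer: -75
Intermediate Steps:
B(K, H) = -2 (B(K, H) = 8 - 1*10 = 8 - 10 = -2)
T = -73
T + B(68, h(-5, 14)) = -73 - 2 = -75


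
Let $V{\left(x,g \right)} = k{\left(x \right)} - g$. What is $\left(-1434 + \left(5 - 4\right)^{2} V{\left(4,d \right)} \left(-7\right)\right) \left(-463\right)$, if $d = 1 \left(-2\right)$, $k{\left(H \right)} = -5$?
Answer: $654219$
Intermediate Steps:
$d = -2$
$V{\left(x,g \right)} = -5 - g$
$\left(-1434 + \left(5 - 4\right)^{2} V{\left(4,d \right)} \left(-7\right)\right) \left(-463\right) = \left(-1434 + \left(5 - 4\right)^{2} \left(-5 - -2\right) \left(-7\right)\right) \left(-463\right) = \left(-1434 + 1^{2} \left(-5 + 2\right) \left(-7\right)\right) \left(-463\right) = \left(-1434 + 1 \left(-3\right) \left(-7\right)\right) \left(-463\right) = \left(-1434 - -21\right) \left(-463\right) = \left(-1434 + 21\right) \left(-463\right) = \left(-1413\right) \left(-463\right) = 654219$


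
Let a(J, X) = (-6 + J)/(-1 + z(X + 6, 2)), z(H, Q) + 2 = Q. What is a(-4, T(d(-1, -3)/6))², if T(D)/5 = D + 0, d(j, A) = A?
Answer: 100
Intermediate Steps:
z(H, Q) = -2 + Q
T(D) = 5*D (T(D) = 5*(D + 0) = 5*D)
a(J, X) = 6 - J (a(J, X) = (-6 + J)/(-1 + (-2 + 2)) = (-6 + J)/(-1 + 0) = (-6 + J)/(-1) = (-6 + J)*(-1) = 6 - J)
a(-4, T(d(-1, -3)/6))² = (6 - 1*(-4))² = (6 + 4)² = 10² = 100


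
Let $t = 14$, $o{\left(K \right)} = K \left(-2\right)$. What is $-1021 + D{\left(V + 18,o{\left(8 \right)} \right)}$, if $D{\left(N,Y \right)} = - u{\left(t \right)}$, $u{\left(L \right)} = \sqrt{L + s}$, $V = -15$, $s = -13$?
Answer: $-1022$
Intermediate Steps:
$o{\left(K \right)} = - 2 K$
$u{\left(L \right)} = \sqrt{-13 + L}$ ($u{\left(L \right)} = \sqrt{L - 13} = \sqrt{-13 + L}$)
$D{\left(N,Y \right)} = -1$ ($D{\left(N,Y \right)} = - \sqrt{-13 + 14} = - \sqrt{1} = \left(-1\right) 1 = -1$)
$-1021 + D{\left(V + 18,o{\left(8 \right)} \right)} = -1021 - 1 = -1022$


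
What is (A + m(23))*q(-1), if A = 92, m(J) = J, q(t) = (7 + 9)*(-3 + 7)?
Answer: 7360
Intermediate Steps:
q(t) = 64 (q(t) = 16*4 = 64)
(A + m(23))*q(-1) = (92 + 23)*64 = 115*64 = 7360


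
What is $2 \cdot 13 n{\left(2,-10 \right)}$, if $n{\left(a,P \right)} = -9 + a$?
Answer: $-182$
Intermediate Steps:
$2 \cdot 13 n{\left(2,-10 \right)} = 2 \cdot 13 \left(-9 + 2\right) = 26 \left(-7\right) = -182$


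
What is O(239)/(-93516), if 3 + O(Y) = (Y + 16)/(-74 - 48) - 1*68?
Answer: 8917/11408952 ≈ 0.00078158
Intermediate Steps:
O(Y) = -4339/61 - Y/122 (O(Y) = -3 + ((Y + 16)/(-74 - 48) - 1*68) = -3 + ((16 + Y)/(-122) - 68) = -3 + ((16 + Y)*(-1/122) - 68) = -3 + ((-8/61 - Y/122) - 68) = -3 + (-4156/61 - Y/122) = -4339/61 - Y/122)
O(239)/(-93516) = (-4339/61 - 1/122*239)/(-93516) = (-4339/61 - 239/122)*(-1/93516) = -8917/122*(-1/93516) = 8917/11408952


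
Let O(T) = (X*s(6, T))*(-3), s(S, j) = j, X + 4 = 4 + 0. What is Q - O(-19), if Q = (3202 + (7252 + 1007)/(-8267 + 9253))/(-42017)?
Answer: -3165431/41428762 ≈ -0.076407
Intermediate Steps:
X = 0 (X = -4 + (4 + 0) = -4 + 4 = 0)
Q = -3165431/41428762 (Q = (3202 + 8259/986)*(-1/42017) = (3165431/986)*(-1/42017) = -3165431/41428762 ≈ -0.076407)
O(T) = 0 (O(T) = (0*T)*(-3) = 0*(-3) = 0)
Q - O(-19) = -3165431/41428762 - 1*0 = -3165431/41428762 + 0 = -3165431/41428762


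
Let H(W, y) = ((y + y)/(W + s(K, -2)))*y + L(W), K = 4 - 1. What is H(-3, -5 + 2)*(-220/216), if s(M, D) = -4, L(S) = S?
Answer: 715/126 ≈ 5.6746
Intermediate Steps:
K = 3
H(W, y) = W + 2*y**2/(-4 + W) (H(W, y) = ((y + y)/(W - 4))*y + W = ((2*y)/(-4 + W))*y + W = (2*y/(-4 + W))*y + W = 2*y**2/(-4 + W) + W = W + 2*y**2/(-4 + W))
H(-3, -5 + 2)*(-220/216) = (((-3)**2 - 4*(-3) + 2*(-5 + 2)**2)/(-4 - 3))*(-220/216) = ((9 + 12 + 2*(-3)**2)/(-7))*(-220*1/216) = -(9 + 12 + 2*9)/7*(-55/54) = -(9 + 12 + 18)/7*(-55/54) = -1/7*39*(-55/54) = -39/7*(-55/54) = 715/126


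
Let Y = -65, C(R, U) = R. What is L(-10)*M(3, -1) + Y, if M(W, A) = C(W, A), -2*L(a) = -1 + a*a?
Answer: -427/2 ≈ -213.50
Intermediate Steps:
L(a) = ½ - a²/2 (L(a) = -(-1 + a*a)/2 = -(-1 + a²)/2 = ½ - a²/2)
M(W, A) = W
L(-10)*M(3, -1) + Y = (½ - ½*(-10)²)*3 - 65 = (½ - ½*100)*3 - 65 = (½ - 50)*3 - 65 = -99/2*3 - 65 = -297/2 - 65 = -427/2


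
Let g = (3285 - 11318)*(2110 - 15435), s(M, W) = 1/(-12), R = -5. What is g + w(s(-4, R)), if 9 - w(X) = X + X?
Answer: 642238405/6 ≈ 1.0704e+8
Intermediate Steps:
s(M, W) = -1/12
g = 107039725 (g = -8033*(-13325) = 107039725)
w(X) = 9 - 2*X (w(X) = 9 - (X + X) = 9 - 2*X)
g + w(s(-4, R)) = 107039725 + (9 - 2*(-1/12)) = 107039725 + (9 + 1/6) = 107039725 + 55/6 = 642238405/6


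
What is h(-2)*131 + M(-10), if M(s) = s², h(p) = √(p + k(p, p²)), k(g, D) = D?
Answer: 100 + 131*√2 ≈ 285.26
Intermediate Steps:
h(p) = √(p + p²)
h(-2)*131 + M(-10) = √(-2*(1 - 2))*131 + (-10)² = √(-2*(-1))*131 + 100 = √2*131 + 100 = 131*√2 + 100 = 100 + 131*√2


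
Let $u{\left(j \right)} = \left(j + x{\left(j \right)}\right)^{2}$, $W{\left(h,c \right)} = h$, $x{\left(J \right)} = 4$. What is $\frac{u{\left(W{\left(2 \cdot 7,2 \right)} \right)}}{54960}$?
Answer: $\frac{27}{4580} \approx 0.0058952$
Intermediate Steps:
$u{\left(j \right)} = \left(4 + j\right)^{2}$ ($u{\left(j \right)} = \left(j + 4\right)^{2} = \left(4 + j\right)^{2}$)
$\frac{u{\left(W{\left(2 \cdot 7,2 \right)} \right)}}{54960} = \frac{\left(4 + 2 \cdot 7\right)^{2}}{54960} = \left(4 + 14\right)^{2} \cdot \frac{1}{54960} = 18^{2} \cdot \frac{1}{54960} = 324 \cdot \frac{1}{54960} = \frac{27}{4580}$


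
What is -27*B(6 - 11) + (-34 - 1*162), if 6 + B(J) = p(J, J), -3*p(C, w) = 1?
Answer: -25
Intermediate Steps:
p(C, w) = -⅓ (p(C, w) = -⅓*1 = -⅓)
B(J) = -19/3 (B(J) = -6 - ⅓ = -19/3)
-27*B(6 - 11) + (-34 - 1*162) = -27*(-19/3) + (-34 - 1*162) = 171 + (-34 - 162) = 171 - 196 = -25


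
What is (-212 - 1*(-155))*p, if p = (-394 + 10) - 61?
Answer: 25365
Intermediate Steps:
p = -445 (p = -384 - 61 = -445)
(-212 - 1*(-155))*p = (-212 - 1*(-155))*(-445) = (-212 + 155)*(-445) = -57*(-445) = 25365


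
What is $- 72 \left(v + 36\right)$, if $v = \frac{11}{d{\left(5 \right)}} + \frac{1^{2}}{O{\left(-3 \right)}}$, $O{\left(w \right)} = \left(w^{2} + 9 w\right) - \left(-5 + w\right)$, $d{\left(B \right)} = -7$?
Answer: $- \frac{86508}{35} \approx -2471.7$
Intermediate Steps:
$O{\left(w \right)} = 5 + w^{2} + 8 w$
$v = - \frac{117}{70}$ ($v = \frac{11}{-7} + \frac{1^{2}}{5 + \left(-3\right)^{2} + 8 \left(-3\right)} = 11 \left(- \frac{1}{7}\right) + 1 \frac{1}{5 + 9 - 24} = - \frac{11}{7} + 1 \frac{1}{-10} = - \frac{11}{7} + 1 \left(- \frac{1}{10}\right) = - \frac{11}{7} - \frac{1}{10} = - \frac{117}{70} \approx -1.6714$)
$- 72 \left(v + 36\right) = - 72 \left(- \frac{117}{70} + 36\right) = \left(-72\right) \frac{2403}{70} = - \frac{86508}{35}$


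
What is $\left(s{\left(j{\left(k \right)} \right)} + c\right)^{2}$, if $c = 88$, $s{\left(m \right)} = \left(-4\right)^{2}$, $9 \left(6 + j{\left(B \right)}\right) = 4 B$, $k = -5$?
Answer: $10816$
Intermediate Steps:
$j{\left(B \right)} = -6 + \frac{4 B}{9}$
$s{\left(m \right)} = 16$
$\left(s{\left(j{\left(k \right)} \right)} + c\right)^{2} = \left(16 + 88\right)^{2} = 104^{2} = 10816$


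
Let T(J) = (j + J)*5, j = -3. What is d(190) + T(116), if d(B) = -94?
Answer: 471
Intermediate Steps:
T(J) = -15 + 5*J (T(J) = (-3 + J)*5 = -15 + 5*J)
d(190) + T(116) = -94 + (-15 + 5*116) = -94 + (-15 + 580) = -94 + 565 = 471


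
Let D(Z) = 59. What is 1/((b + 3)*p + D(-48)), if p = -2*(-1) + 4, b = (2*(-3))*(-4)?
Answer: 1/221 ≈ 0.0045249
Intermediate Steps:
b = 24 (b = -6*(-4) = 24)
p = 6 (p = 2 + 4 = 6)
1/((b + 3)*p + D(-48)) = 1/((24 + 3)*6 + 59) = 1/(27*6 + 59) = 1/(162 + 59) = 1/221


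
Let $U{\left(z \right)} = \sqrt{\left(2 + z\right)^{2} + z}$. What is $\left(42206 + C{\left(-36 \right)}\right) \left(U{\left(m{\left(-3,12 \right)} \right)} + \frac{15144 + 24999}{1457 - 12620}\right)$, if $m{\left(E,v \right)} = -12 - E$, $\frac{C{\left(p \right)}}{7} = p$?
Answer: $- \frac{561386474}{3721} + 83908 \sqrt{10} \approx 1.1447 \cdot 10^{5}$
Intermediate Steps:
$C{\left(p \right)} = 7 p$
$U{\left(z \right)} = \sqrt{z + \left(2 + z\right)^{2}}$
$\left(42206 + C{\left(-36 \right)}\right) \left(U{\left(m{\left(-3,12 \right)} \right)} + \frac{15144 + 24999}{1457 - 12620}\right) = \left(42206 + 7 \left(-36\right)\right) \left(\sqrt{\left(-12 - -3\right) + \left(2 - 9\right)^{2}} + \frac{15144 + 24999}{1457 - 12620}\right) = \left(42206 - 252\right) \left(\sqrt{\left(-12 + 3\right) + \left(2 + \left(-12 + 3\right)\right)^{2}} + \frac{40143}{-11163}\right) = 41954 \left(\sqrt{-9 + \left(2 - 9\right)^{2}} + 40143 \left(- \frac{1}{11163}\right)\right) = 41954 \left(\sqrt{-9 + \left(-7\right)^{2}} - \frac{13381}{3721}\right) = 41954 \left(\sqrt{-9 + 49} - \frac{13381}{3721}\right) = 41954 \left(\sqrt{40} - \frac{13381}{3721}\right) = 41954 \left(2 \sqrt{10} - \frac{13381}{3721}\right) = 41954 \left(- \frac{13381}{3721} + 2 \sqrt{10}\right) = - \frac{561386474}{3721} + 83908 \sqrt{10}$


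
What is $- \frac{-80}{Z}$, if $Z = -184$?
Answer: $- \frac{10}{23} \approx -0.43478$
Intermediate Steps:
$- \frac{-80}{Z} = - \frac{-80}{-184} = - \frac{\left(-80\right) \left(-1\right)}{184} = \left(-1\right) \frac{10}{23} = - \frac{10}{23}$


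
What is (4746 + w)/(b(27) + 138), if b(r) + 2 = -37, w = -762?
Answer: 1328/33 ≈ 40.242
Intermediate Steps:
b(r) = -39 (b(r) = -2 - 37 = -39)
(4746 + w)/(b(27) + 138) = (4746 - 762)/(-39 + 138) = 3984/99 = 3984*(1/99) = 1328/33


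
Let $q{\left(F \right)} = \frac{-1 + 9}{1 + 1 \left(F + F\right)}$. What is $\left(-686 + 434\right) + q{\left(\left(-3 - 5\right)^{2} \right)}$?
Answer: $- \frac{32500}{129} \approx -251.94$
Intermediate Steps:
$q{\left(F \right)} = \frac{8}{1 + 2 F}$ ($q{\left(F \right)} = \frac{8}{1 + 1 \cdot 2 F} = \frac{8}{1 + 2 F}$)
$\left(-686 + 434\right) + q{\left(\left(-3 - 5\right)^{2} \right)} = \left(-686 + 434\right) + \frac{8}{1 + 2 \left(-3 - 5\right)^{2}} = -252 + \frac{8}{1 + 2 \left(-8\right)^{2}} = -252 + \frac{8}{1 + 2 \cdot 64} = -252 + \frac{8}{1 + 128} = -252 + \frac{8}{129} = - \frac{32500}{129}$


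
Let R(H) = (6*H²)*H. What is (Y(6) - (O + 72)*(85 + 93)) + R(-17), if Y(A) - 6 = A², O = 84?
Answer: -57204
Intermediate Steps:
Y(A) = 6 + A²
R(H) = 6*H³
(Y(6) - (O + 72)*(85 + 93)) + R(-17) = ((6 + 6²) - (84 + 72)*(85 + 93)) + 6*(-17)³ = ((6 + 36) - 156*178) + 6*(-4913) = (42 - 1*27768) - 29478 = (42 - 27768) - 29478 = -27726 - 29478 = -57204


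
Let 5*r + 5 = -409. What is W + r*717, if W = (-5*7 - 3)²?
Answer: -289618/5 ≈ -57924.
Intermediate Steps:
r = -414/5 (r = -1 + (⅕)*(-409) = -1 - 409/5 = -414/5 ≈ -82.800)
W = 1444 (W = (-35 - 3)² = (-38)² = 1444)
W + r*717 = 1444 - 414/5*717 = 1444 - 296838/5 = -289618/5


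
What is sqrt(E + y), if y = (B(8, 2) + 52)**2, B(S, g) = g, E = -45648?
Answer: 6*I*sqrt(1187) ≈ 206.72*I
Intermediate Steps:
y = 2916 (y = (2 + 52)**2 = 54**2 = 2916)
sqrt(E + y) = sqrt(-45648 + 2916) = sqrt(-42732) = 6*I*sqrt(1187)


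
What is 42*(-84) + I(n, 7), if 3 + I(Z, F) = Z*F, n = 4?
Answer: -3503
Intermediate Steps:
I(Z, F) = -3 + F*Z (I(Z, F) = -3 + Z*F = -3 + F*Z)
42*(-84) + I(n, 7) = 42*(-84) + (-3 + 7*4) = -3528 + (-3 + 28) = -3528 + 25 = -3503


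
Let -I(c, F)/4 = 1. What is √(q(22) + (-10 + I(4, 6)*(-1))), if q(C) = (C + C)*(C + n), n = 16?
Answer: 7*√34 ≈ 40.817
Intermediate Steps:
I(c, F) = -4 (I(c, F) = -4*1 = -4)
q(C) = 2*C*(16 + C) (q(C) = (C + C)*(C + 16) = (2*C)*(16 + C) = 2*C*(16 + C))
√(q(22) + (-10 + I(4, 6)*(-1))) = √(2*22*(16 + 22) + (-10 - 4*(-1))) = √(2*22*38 + (-10 + 4)) = √(1672 - 6) = √1666 = 7*√34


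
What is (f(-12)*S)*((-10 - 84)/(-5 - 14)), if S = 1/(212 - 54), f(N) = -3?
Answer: -141/1501 ≈ -0.093937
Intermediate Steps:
S = 1/158 ≈ 0.0063291
(f(-12)*S)*((-10 - 84)/(-5 - 14)) = (-3*1/158)*((-10 - 84)/(-5 - 14)) = -(-141)/(79*(-19)) = -(-141)*(-1)/(79*19) = -3/158*94/19 = -141/1501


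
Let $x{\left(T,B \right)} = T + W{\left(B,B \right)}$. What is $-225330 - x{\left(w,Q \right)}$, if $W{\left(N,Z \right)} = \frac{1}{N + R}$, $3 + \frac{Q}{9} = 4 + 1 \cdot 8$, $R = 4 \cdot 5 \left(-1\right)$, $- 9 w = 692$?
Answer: $- \frac{123663967}{549} \approx -2.2525 \cdot 10^{5}$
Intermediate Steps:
$w = - \frac{692}{9}$ ($w = \left(- \frac{1}{9}\right) 692 = - \frac{692}{9} \approx -76.889$)
$R = -20$ ($R = 20 \left(-1\right) = -20$)
$Q = 81$ ($Q = -27 + 9 \left(4 + 1 \cdot 8\right) = -27 + 9 \left(4 + 8\right) = -27 + 9 \cdot 12 = -27 + 108 = 81$)
$W{\left(N,Z \right)} = \frac{1}{-20 + N}$ ($W{\left(N,Z \right)} = \frac{1}{N - 20} = \frac{1}{-20 + N}$)
$x{\left(T,B \right)} = T + \frac{1}{-20 + B}$
$-225330 - x{\left(w,Q \right)} = -225330 - \frac{1 - \frac{692 \left(-20 + 81\right)}{9}}{-20 + 81} = -225330 - \frac{1 - \frac{42212}{9}}{61} = -225330 - \frac{1}{61} \left(- \frac{42203}{9}\right) = -225330 - - \frac{42203}{549} = -225330 + \frac{42203}{549} = - \frac{123663967}{549}$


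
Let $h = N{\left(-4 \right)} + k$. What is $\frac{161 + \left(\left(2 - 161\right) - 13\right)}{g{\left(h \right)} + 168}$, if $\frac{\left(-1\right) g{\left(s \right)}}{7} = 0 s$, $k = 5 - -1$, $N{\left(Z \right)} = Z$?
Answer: $- \frac{11}{168} \approx -0.065476$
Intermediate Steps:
$k = 6$ ($k = 5 + 1 = 6$)
$h = 2$ ($h = -4 + 6 = 2$)
$g{\left(s \right)} = 0$ ($g{\left(s \right)} = - 7 \cdot 0 s = \left(-7\right) 0 = 0$)
$\frac{161 + \left(\left(2 - 161\right) - 13\right)}{g{\left(h \right)} + 168} = \frac{161 + \left(\left(2 - 161\right) - 13\right)}{0 + 168} = \frac{161 - 172}{168} = \left(161 - 172\right) \frac{1}{168} = \left(-11\right) \frac{1}{168} = - \frac{11}{168}$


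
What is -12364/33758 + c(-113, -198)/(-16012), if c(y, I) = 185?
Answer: -102108799/270266548 ≈ -0.37781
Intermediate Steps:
-12364/33758 + c(-113, -198)/(-16012) = -12364/33758 + 185/(-16012) = -12364*1/33758 + 185*(-1/16012) = -6182/16879 - 185/16012 = -102108799/270266548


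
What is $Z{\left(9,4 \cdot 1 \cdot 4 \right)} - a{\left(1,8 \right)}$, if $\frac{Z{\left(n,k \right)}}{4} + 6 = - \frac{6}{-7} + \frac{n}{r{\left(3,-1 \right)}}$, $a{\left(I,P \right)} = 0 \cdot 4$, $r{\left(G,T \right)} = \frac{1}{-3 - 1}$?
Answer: $- \frac{1152}{7} \approx -164.57$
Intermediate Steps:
$r{\left(G,T \right)} = - \frac{1}{4}$ ($r{\left(G,T \right)} = \frac{1}{-4} = - \frac{1}{4}$)
$a{\left(I,P \right)} = 0$
$Z{\left(n,k \right)} = - \frac{144}{7} - 16 n$ ($Z{\left(n,k \right)} = -24 + 4 \left(- \frac{6}{-7} + \frac{n}{- \frac{1}{4}}\right) = -24 + 4 \left(\left(-6\right) \left(- \frac{1}{7}\right) + n \left(-4\right)\right) = -24 + 4 \left(\frac{6}{7} - 4 n\right) = -24 - \left(- \frac{24}{7} + 16 n\right) = - \frac{144}{7} - 16 n$)
$Z{\left(9,4 \cdot 1 \cdot 4 \right)} - a{\left(1,8 \right)} = \left(- \frac{144}{7} - 144\right) - 0 = \left(- \frac{144}{7} - 144\right) + 0 = - \frac{1152}{7} + 0 = - \frac{1152}{7}$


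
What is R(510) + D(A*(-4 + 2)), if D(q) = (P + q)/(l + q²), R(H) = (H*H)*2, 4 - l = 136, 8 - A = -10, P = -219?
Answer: 201837515/388 ≈ 5.2020e+5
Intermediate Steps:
A = 18 (A = 8 - 1*(-10) = 8 + 10 = 18)
l = -132 (l = 4 - 1*136 = 4 - 136 = -132)
R(H) = 2*H² (R(H) = H²*2 = 2*H²)
D(q) = (-219 + q)/(-132 + q²)
R(510) + D(A*(-4 + 2)) = 2*510² + (-219 + 18*(-4 + 2))/(-132 + (18*(-4 + 2))²) = 2*260100 + (-219 + 18*(-2))/(-132 + (18*(-2))²) = 520200 + (-219 - 36)/(-132 + (-36)²) = 520200 - 255/(-132 + 1296) = 520200 - 255/1164 = 520200 + (1/1164)*(-255) = 520200 - 85/388 = 201837515/388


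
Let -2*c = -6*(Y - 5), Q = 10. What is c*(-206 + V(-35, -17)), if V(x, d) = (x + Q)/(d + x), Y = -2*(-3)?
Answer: -32061/52 ≈ -616.56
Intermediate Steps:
Y = 6
c = 3 (c = -(-3)*(6 - 5) = -(-3) = -1/2*(-6) = 3)
V(x, d) = (10 + x)/(d + x) (V(x, d) = (x + 10)/(d + x) = (10 + x)/(d + x))
c*(-206 + V(-35, -17)) = 3*(-206 + (10 - 35)/(-17 - 35)) = 3*(-206 - 25/(-52)) = 3*(-206 - 1/52*(-25)) = 3*(-206 + 25/52) = 3*(-10687/52) = -32061/52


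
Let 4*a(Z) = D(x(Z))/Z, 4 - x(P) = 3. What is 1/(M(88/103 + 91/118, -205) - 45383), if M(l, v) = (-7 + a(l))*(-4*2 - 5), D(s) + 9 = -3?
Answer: -19757/894360038 ≈ -2.2091e-5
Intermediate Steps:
x(P) = 1 (x(P) = 4 - 1*3 = 4 - 3 = 1)
D(s) = -12 (D(s) = -9 - 3 = -12)
a(Z) = -3/Z (a(Z) = (-12/Z)/4 = -3/Z)
M(l, v) = 91 + 39/l (M(l, v) = (-7 - 3/l)*(-4*2 - 5) = (-7 - 3/l)*(-8 - 5) = (-7 - 3/l)*(-13) = 91 + 39/l)
1/(M(88/103 + 91/118, -205) - 45383) = 1/((91 + 39/(88/103 + 91/118)) - 45383) = 1/((91 + 39/(19757/12154)) - 45383) = 1/((91 + 39*(12154/19757)) - 45383) = 1/((91 + 474006/19757) - 45383) = 1/(2271893/19757 - 45383) = 1/(-894360038/19757) = -19757/894360038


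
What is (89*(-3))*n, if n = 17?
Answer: -4539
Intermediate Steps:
(89*(-3))*n = (89*(-3))*17 = -267*17 = -4539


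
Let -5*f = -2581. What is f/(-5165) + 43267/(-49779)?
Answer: -1245849874/1285542675 ≈ -0.96912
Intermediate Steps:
f = 2581/5 (f = -1/5*(-2581) = 2581/5 ≈ 516.20)
f/(-5165) + 43267/(-49779) = (2581/5)/(-5165) + 43267/(-49779) = (2581/5)*(-1/5165) + 43267*(-1/49779) = -2581/25825 - 43267/49779 = -1245849874/1285542675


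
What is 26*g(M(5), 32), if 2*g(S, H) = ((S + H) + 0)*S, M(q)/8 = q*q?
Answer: 603200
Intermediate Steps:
M(q) = 8*q**2 (M(q) = 8*(q*q) = 8*q**2)
g(S, H) = S*(H + S)/2 (g(S, H) = (((S + H) + 0)*S)/2 = (((H + S) + 0)*S)/2 = ((H + S)*S)/2 = (S*(H + S))/2 = S*(H + S)/2)
26*g(M(5), 32) = 26*((8*5**2)*(32 + 8*5**2)/2) = 26*((8*25)*(32 + 8*25)/2) = 26*((1/2)*200*(32 + 200)) = 26*((1/2)*200*232) = 26*23200 = 603200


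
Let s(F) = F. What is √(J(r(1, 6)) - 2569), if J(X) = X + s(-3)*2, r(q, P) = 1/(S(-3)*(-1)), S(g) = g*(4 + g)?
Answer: 2*I*√5793/3 ≈ 50.741*I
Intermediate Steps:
r(q, P) = ⅓ (r(q, P) = 1/(-3*(4 - 3)*(-1)) = 1/(-3*1*(-1)) = 1/(-3*(-1)) = 1/3 = ⅓)
J(X) = -6 + X (J(X) = X - 3*2 = X - 6 = -6 + X)
√(J(r(1, 6)) - 2569) = √((-6 + ⅓) - 2569) = √(-17/3 - 2569) = √(-7724/3) = 2*I*√5793/3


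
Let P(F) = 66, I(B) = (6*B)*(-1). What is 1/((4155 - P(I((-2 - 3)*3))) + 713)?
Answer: 1/4802 ≈ 0.00020825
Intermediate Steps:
I(B) = -6*B
1/((4155 - P(I((-2 - 3)*3))) + 713) = 1/((4155 - 1*66) + 713) = 1/((4155 - 66) + 713) = 1/(4089 + 713) = 1/4802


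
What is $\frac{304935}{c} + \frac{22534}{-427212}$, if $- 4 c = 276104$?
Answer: $- \frac{16478415388}{3686091939} \approx -4.4704$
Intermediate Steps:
$c = -69026$ ($c = \left(- \frac{1}{4}\right) 276104 = -69026$)
$\frac{304935}{c} + \frac{22534}{-427212} = \frac{304935}{-69026} + \frac{22534}{-427212} = 304935 \left(- \frac{1}{69026}\right) + 22534 \left(- \frac{1}{427212}\right) = - \frac{304935}{69026} - \frac{11267}{213606} = - \frac{16478415388}{3686091939}$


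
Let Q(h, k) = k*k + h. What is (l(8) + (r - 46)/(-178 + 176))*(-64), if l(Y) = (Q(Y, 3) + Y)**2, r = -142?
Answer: -46016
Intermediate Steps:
Q(h, k) = h + k**2 (Q(h, k) = k**2 + h = h + k**2)
l(Y) = (9 + 2*Y)**2 (l(Y) = ((Y + 3**2) + Y)**2 = ((Y + 9) + Y)**2 = ((9 + Y) + Y)**2 = (9 + 2*Y)**2)
(l(8) + (r - 46)/(-178 + 176))*(-64) = ((9 + 2*8)**2 + (-142 - 46)/(-178 + 176))*(-64) = ((9 + 16)**2 - 188/(-2))*(-64) = (25**2 - 188*(-1/2))*(-64) = (625 + 94)*(-64) = 719*(-64) = -46016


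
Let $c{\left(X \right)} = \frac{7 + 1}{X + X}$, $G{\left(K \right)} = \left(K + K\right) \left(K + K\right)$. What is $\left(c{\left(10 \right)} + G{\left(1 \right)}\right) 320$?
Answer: $1408$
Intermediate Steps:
$G{\left(K \right)} = 4 K^{2}$ ($G{\left(K \right)} = 2 K 2 K = 4 K^{2}$)
$c{\left(X \right)} = \frac{4}{X}$ ($c{\left(X \right)} = \frac{8}{2 X} = 8 \frac{1}{2 X} = \frac{4}{X}$)
$\left(c{\left(10 \right)} + G{\left(1 \right)}\right) 320 = \left(\frac{4}{10} + 4 \cdot 1^{2}\right) 320 = \left(4 \cdot \frac{1}{10} + 4 \cdot 1\right) 320 = \left(\frac{2}{5} + 4\right) 320 = \frac{22}{5} \cdot 320 = 1408$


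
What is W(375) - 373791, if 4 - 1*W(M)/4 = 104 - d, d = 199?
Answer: -373395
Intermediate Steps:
W(M) = 396 (W(M) = 16 - 4*(104 - 1*199) = 16 - 4*(104 - 199) = 16 - 4*(-95) = 16 + 380 = 396)
W(375) - 373791 = 396 - 373791 = -373395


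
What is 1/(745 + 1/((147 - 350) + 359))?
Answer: 156/116221 ≈ 0.0013423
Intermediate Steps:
1/(745 + 1/((147 - 350) + 359)) = 1/(745 + 1/(-203 + 359)) = 1/(745 + 1/156) = 1/(116221/156) = 156/116221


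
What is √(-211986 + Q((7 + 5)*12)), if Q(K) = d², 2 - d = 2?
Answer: 3*I*√23554 ≈ 460.42*I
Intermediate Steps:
d = 0 (d = 2 - 1*2 = 2 - 2 = 0)
Q(K) = 0 (Q(K) = 0² = 0)
√(-211986 + Q((7 + 5)*12)) = √(-211986 + 0) = √(-211986) = 3*I*√23554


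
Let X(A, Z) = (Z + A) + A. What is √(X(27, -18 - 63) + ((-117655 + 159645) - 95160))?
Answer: I*√53197 ≈ 230.64*I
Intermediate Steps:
X(A, Z) = Z + 2*A (X(A, Z) = (A + Z) + A = Z + 2*A)
√(X(27, -18 - 63) + ((-117655 + 159645) - 95160)) = √(((-18 - 63) + 2*27) + ((-117655 + 159645) - 95160)) = √((-81 + 54) + (41990 - 95160)) = √(-27 - 53170) = √(-53197) = I*√53197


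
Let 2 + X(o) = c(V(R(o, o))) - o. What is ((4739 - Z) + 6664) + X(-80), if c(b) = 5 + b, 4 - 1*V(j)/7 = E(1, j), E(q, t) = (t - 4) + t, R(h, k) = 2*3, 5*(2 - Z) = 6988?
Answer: 64268/5 ≈ 12854.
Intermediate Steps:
Z = -6978/5 (Z = 2 - ⅕*6988 = 2 - 6988/5 = -6978/5 ≈ -1395.6)
R(h, k) = 6
E(q, t) = -4 + 2*t (E(q, t) = (-4 + t) + t = -4 + 2*t)
V(j) = 56 - 14*j (V(j) = 28 - 7*(-4 + 2*j) = 28 + (28 - 14*j) = 56 - 14*j)
X(o) = -25 - o (X(o) = -2 + ((5 + (56 - 14*6)) - o) = -2 + ((5 + (56 - 84)) - o) = -2 + ((5 - 28) - o) = -2 + (-23 - o) = -25 - o)
((4739 - Z) + 6664) + X(-80) = ((4739 - 1*(-6978/5)) + 6664) + (-25 - 1*(-80)) = ((4739 + 6978/5) + 6664) + (-25 + 80) = (30673/5 + 6664) + 55 = 63993/5 + 55 = 64268/5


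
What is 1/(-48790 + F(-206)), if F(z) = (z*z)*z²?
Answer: 1/1800765306 ≈ 5.5532e-10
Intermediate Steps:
F(z) = z⁴ (F(z) = z²*z² = z⁴)
1/(-48790 + F(-206)) = 1/(-48790 + (-206)⁴) = 1/(-48790 + 1800814096) = 1/1800765306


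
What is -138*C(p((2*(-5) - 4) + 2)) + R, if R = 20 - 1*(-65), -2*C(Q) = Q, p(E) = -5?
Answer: -260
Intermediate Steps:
C(Q) = -Q/2
R = 85 (R = 20 + 65 = 85)
-138*C(p((2*(-5) - 4) + 2)) + R = -(-69)*(-5) + 85 = -138*5/2 + 85 = -345 + 85 = -260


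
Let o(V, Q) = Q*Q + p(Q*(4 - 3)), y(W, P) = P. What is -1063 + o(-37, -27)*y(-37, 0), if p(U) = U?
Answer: -1063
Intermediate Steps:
o(V, Q) = Q + Q² (o(V, Q) = Q*Q + Q*(4 - 3) = Q² + Q*1 = Q² + Q = Q + Q²)
-1063 + o(-37, -27)*y(-37, 0) = -1063 - 27*(1 - 27)*0 = -1063 - 27*(-26)*0 = -1063 + 702*0 = -1063 + 0 = -1063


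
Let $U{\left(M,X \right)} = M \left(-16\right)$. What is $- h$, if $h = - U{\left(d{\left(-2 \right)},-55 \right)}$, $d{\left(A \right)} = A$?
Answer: $32$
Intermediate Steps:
$U{\left(M,X \right)} = - 16 M$
$h = -32$ ($h = - \left(-16\right) \left(-2\right) = \left(-1\right) 32 = -32$)
$- h = \left(-1\right) \left(-32\right) = 32$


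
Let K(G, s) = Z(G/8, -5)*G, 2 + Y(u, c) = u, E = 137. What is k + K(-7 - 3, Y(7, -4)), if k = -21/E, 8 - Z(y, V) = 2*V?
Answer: -24681/137 ≈ -180.15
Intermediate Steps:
Y(u, c) = -2 + u
Z(y, V) = 8 - 2*V
K(G, s) = 18*G (K(G, s) = (8 - 2*(-5))*G = (8 + 10)*G = 18*G)
k = -21/137 ≈ -0.15328
k + K(-7 - 3, Y(7, -4)) = -21/137 + 18*(-7 - 3) = -21/137 + 18*(-10) = -21/137 - 180 = -24681/137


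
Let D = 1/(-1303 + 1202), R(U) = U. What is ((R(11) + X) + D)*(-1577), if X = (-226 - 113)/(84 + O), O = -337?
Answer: -496863813/25553 ≈ -19444.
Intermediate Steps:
X = 339/253 (X = (-226 - 113)/(84 - 337) = -339/(-253) = -339*(-1/253) = 339/253 ≈ 1.3399)
D = -1/101 (D = 1/(-101) = -1/101 ≈ -0.0099010)
((R(11) + X) + D)*(-1577) = ((11 + 339/253) - 1/101)*(-1577) = (3122/253 - 1/101)*(-1577) = (315069/25553)*(-1577) = -496863813/25553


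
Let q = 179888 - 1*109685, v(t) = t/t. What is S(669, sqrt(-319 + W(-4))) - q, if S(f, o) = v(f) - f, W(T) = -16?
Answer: -70871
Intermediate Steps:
v(t) = 1
S(f, o) = 1 - f
q = 70203 (q = 179888 - 109685 = 70203)
S(669, sqrt(-319 + W(-4))) - q = (1 - 1*669) - 1*70203 = (1 - 669) - 70203 = -668 - 70203 = -70871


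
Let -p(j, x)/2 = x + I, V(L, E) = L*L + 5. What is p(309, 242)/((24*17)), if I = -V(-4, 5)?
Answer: -13/12 ≈ -1.0833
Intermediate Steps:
V(L, E) = 5 + L**2 (V(L, E) = L**2 + 5 = 5 + L**2)
I = -21 (I = -(5 + (-4)**2) = -(5 + 16) = -1*21 = -21)
p(j, x) = 42 - 2*x (p(j, x) = -2*(x - 21) = -2*(-21 + x) = 42 - 2*x)
p(309, 242)/((24*17)) = (42 - 2*242)/((24*17)) = (42 - 484)/408 = -442*1/408 = -13/12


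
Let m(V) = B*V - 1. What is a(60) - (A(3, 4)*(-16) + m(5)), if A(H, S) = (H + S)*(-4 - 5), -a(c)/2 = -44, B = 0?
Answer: -919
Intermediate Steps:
a(c) = 88 (a(c) = -2*(-44) = 88)
A(H, S) = -9*H - 9*S (A(H, S) = (H + S)*(-9) = -9*H - 9*S)
m(V) = -1 (m(V) = 0*V - 1 = 0 - 1 = -1)
a(60) - (A(3, 4)*(-16) + m(5)) = 88 - ((-9*3 - 9*4)*(-16) - 1) = 88 - ((-27 - 36)*(-16) - 1) = 88 - (-63*(-16) - 1) = 88 - (1008 - 1) = 88 - 1*1007 = 88 - 1007 = -919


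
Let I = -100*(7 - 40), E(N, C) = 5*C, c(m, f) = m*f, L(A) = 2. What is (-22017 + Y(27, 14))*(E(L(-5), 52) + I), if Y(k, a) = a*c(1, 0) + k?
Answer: -78284400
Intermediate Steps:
c(m, f) = f*m
Y(k, a) = k (Y(k, a) = a*(0*1) + k = a*0 + k = 0 + k = k)
I = 3300 (I = -100*(-33) = 3300)
(-22017 + Y(27, 14))*(E(L(-5), 52) + I) = (-22017 + 27)*(5*52 + 3300) = -21990*(260 + 3300) = -21990*3560 = -78284400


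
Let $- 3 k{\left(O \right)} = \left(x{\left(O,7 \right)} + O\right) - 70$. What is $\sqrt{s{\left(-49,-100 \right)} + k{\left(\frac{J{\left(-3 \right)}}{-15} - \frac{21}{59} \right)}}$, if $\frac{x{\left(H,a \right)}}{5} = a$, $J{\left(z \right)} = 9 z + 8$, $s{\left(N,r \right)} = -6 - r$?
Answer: $\frac{\sqrt{82523005}}{885} \approx 10.265$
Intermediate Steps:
$J{\left(z \right)} = 8 + 9 z$
$x{\left(H,a \right)} = 5 a$
$k{\left(O \right)} = \frac{35}{3} - \frac{O}{3}$ ($k{\left(O \right)} = - \frac{\left(5 \cdot 7 + O\right) - 70}{3} = - \frac{\left(35 + O\right) - 70}{3} = - \frac{-35 + O}{3} = \frac{35}{3} - \frac{O}{3}$)
$\sqrt{s{\left(-49,-100 \right)} + k{\left(\frac{J{\left(-3 \right)}}{-15} - \frac{21}{59} \right)}} = \sqrt{\left(-6 - -100\right) + \left(\frac{35}{3} - \frac{\frac{8 + 9 \left(-3\right)}{-15} - \frac{21}{59}}{3}\right)} = \sqrt{\left(-6 + 100\right) + \left(\frac{35}{3} - \frac{\left(8 - 27\right) \left(- \frac{1}{15}\right) - \frac{21}{59}}{3}\right)} = \sqrt{94 + \left(\frac{35}{3} - \frac{\left(-19\right) \left(- \frac{1}{15}\right) - \frac{21}{59}}{3}\right)} = \sqrt{94 + \left(\frac{35}{3} - \frac{\frac{19}{15} - \frac{21}{59}}{3}\right)} = \sqrt{94 + \left(\frac{35}{3} - \frac{806}{2655}\right)} = \sqrt{94 + \frac{30169}{2655}} = \sqrt{\frac{279739}{2655}} = \frac{\sqrt{82523005}}{885}$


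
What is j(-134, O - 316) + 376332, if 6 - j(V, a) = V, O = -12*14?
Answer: 376472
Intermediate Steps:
O = -168
j(V, a) = 6 - V
j(-134, O - 316) + 376332 = (6 - 1*(-134)) + 376332 = (6 + 134) + 376332 = 140 + 376332 = 376472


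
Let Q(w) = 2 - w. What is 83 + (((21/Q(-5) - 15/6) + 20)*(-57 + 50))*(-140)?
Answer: 20173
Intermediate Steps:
83 + (((21/Q(-5) - 15/6) + 20)*(-57 + 50))*(-140) = 83 + (((21/(2 - 1*(-5)) - 15/6) + 20)*(-57 + 50))*(-140) = 83 + (((21/(2 + 5) - 15*1/6) + 20)*(-7))*(-140) = 83 + (((21/7 - 5/2) + 20)*(-7))*(-140) = 83 + (((21*(1/7) - 5/2) + 20)*(-7))*(-140) = 83 + (((3 - 5/2) + 20)*(-7))*(-140) = 83 + ((1/2 + 20)*(-7))*(-140) = 83 + ((41/2)*(-7))*(-140) = 83 - 287/2*(-140) = 83 + 20090 = 20173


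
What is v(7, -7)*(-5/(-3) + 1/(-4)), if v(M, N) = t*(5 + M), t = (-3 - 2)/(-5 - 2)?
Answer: 85/7 ≈ 12.143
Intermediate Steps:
t = 5/7 (t = -5/(-7) = -5*(-⅐) = 5/7 ≈ 0.71429)
v(M, N) = 25/7 + 5*M/7 (v(M, N) = 5*(5 + M)/7 = 25/7 + 5*M/7)
v(7, -7)*(-5/(-3) + 1/(-4)) = (25/7 + (5/7)*7)*(-5/(-3) + 1/(-4)) = (25/7 + 5)*(-5*(-⅓) + 1*(-¼)) = 60*(5/3 - ¼)/7 = (60/7)*(17/12) = 85/7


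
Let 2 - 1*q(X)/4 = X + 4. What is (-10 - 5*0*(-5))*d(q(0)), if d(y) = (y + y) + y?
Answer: 240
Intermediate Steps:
q(X) = -8 - 4*X (q(X) = 8 - 4*(X + 4) = 8 - 4*(4 + X) = 8 + (-16 - 4*X) = -8 - 4*X)
d(y) = 3*y (d(y) = 2*y + y = 3*y)
(-10 - 5*0*(-5))*d(q(0)) = (-10 - 5*0*(-5))*(3*(-8 - 4*0)) = (-10 + 0*(-5))*(3*(-8 + 0)) = (-10 + 0)*(3*(-8)) = -10*(-24) = 240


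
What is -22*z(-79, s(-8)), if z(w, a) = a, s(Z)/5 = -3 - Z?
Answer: -550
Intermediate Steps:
s(Z) = -15 - 5*Z (s(Z) = 5*(-3 - Z) = -15 - 5*Z)
-22*z(-79, s(-8)) = -22*(-15 - 5*(-8)) = -22*(-15 + 40) = -22*25 = -550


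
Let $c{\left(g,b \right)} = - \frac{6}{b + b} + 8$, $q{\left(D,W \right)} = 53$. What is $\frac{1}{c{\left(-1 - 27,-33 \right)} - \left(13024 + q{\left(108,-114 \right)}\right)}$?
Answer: $- \frac{11}{143758} \approx -7.6517 \cdot 10^{-5}$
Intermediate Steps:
$c{\left(g,b \right)} = 8 - \frac{3}{b}$ ($c{\left(g,b \right)} = - \frac{6}{2 b} + 8 = - 6 \frac{1}{2 b} + 8 = - \frac{3}{b} + 8 = 8 - \frac{3}{b}$)
$\frac{1}{c{\left(-1 - 27,-33 \right)} - \left(13024 + q{\left(108,-114 \right)}\right)} = \frac{1}{\left(8 - \frac{3}{-33}\right) - 13077} = \frac{1}{\left(8 - - \frac{1}{11}\right) - 13077} = \frac{1}{\left(8 + \frac{1}{11}\right) - 13077} = \frac{1}{\frac{89}{11} - 13077} = \frac{1}{- \frac{143758}{11}} = - \frac{11}{143758}$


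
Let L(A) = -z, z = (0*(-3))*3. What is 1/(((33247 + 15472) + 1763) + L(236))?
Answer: 1/50482 ≈ 1.9809e-5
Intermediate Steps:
z = 0 (z = 0*3 = 0)
L(A) = 0 (L(A) = -1*0 = 0)
1/(((33247 + 15472) + 1763) + L(236)) = 1/(((33247 + 15472) + 1763) + 0) = 1/((48719 + 1763) + 0) = 1/(50482 + 0) = 1/50482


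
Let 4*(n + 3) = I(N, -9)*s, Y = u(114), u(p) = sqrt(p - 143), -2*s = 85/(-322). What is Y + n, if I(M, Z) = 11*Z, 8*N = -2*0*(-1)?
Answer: -16143/2576 + I*sqrt(29) ≈ -6.2667 + 5.3852*I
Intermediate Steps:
s = 85/644 (s = -85/(2*(-322)) = -85*(-1)/(2*322) = -1/2*(-85/322) = 85/644 ≈ 0.13199)
u(p) = sqrt(-143 + p)
N = 0 (N = (-2*0*(-1))/8 = (0*(-1))/8 = (1/8)*0 = 0)
Y = I*sqrt(29) (Y = sqrt(-143 + 114) = sqrt(-29) = I*sqrt(29) ≈ 5.3852*I)
n = -16143/2576 (n = -3 + ((11*(-9))*(85/644))/4 = -3 + (-99*85/644)/4 = -3 + (1/4)*(-8415/644) = -3 - 8415/2576 = -16143/2576 ≈ -6.2667)
Y + n = I*sqrt(29) - 16143/2576 = -16143/2576 + I*sqrt(29)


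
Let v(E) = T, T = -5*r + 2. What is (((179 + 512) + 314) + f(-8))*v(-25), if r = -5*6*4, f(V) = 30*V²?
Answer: 1760850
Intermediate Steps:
r = -120 (r = -30*4 = -120)
T = 602 (T = -5*(-120) + 2 = 600 + 2 = 602)
v(E) = 602
(((179 + 512) + 314) + f(-8))*v(-25) = (((179 + 512) + 314) + 30*(-8)²)*602 = ((691 + 314) + 30*64)*602 = (1005 + 1920)*602 = 2925*602 = 1760850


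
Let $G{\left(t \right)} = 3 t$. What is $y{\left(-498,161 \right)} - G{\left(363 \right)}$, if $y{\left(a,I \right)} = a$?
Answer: $-1587$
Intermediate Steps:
$y{\left(-498,161 \right)} - G{\left(363 \right)} = -498 - 3 \cdot 363 = -498 - 1089 = -1587$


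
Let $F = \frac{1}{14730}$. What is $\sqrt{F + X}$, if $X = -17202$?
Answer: $\frac{i \sqrt{3732367811070}}{14730} \approx 131.16 i$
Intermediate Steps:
$F = \frac{1}{14730} \approx 6.7889 \cdot 10^{-5}$
$\sqrt{F + X} = \sqrt{\frac{1}{14730} - 17202} = \sqrt{- \frac{253385459}{14730}} = \frac{i \sqrt{3732367811070}}{14730}$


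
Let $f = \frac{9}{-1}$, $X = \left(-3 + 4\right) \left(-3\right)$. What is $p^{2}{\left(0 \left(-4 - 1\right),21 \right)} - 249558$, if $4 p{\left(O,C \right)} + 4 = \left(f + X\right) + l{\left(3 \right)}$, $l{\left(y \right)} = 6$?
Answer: $- \frac{998207}{4} \approx -2.4955 \cdot 10^{5}$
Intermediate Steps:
$X = -3$ ($X = 1 \left(-3\right) = -3$)
$f = -9$ ($f = 9 \left(-1\right) = -9$)
$p{\left(O,C \right)} = - \frac{5}{2}$ ($p{\left(O,C \right)} = -1 + \frac{\left(-9 - 3\right) + 6}{4} = -1 + \frac{-12 + 6}{4} = -1 + \frac{1}{4} \left(-6\right) = -1 - \frac{3}{2} = - \frac{5}{2}$)
$p^{2}{\left(0 \left(-4 - 1\right),21 \right)} - 249558 = \left(- \frac{5}{2}\right)^{2} - 249558 = \frac{25}{4} - 249558 = - \frac{998207}{4}$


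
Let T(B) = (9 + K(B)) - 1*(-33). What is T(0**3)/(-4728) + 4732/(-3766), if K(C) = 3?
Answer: -536723/423944 ≈ -1.2660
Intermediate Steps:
T(B) = 45 (T(B) = (9 + 3) - 1*(-33) = 12 + 33 = 45)
T(0**3)/(-4728) + 4732/(-3766) = 45/(-4728) + 4732/(-3766) = 45*(-1/4728) + 4732*(-1/3766) = -15/1576 - 338/269 = -536723/423944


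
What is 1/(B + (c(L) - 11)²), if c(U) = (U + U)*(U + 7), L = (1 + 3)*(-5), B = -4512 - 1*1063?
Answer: 1/253506 ≈ 3.9447e-6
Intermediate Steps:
B = -5575 (B = -4512 - 1063 = -5575)
L = -20 (L = 4*(-5) = -20)
c(U) = 2*U*(7 + U) (c(U) = (2*U)*(7 + U) = 2*U*(7 + U))
1/(B + (c(L) - 11)²) = 1/(-5575 + (2*(-20)*(7 - 20) - 11)²) = 1/(-5575 + (2*(-20)*(-13) - 11)²) = 1/(-5575 + (520 - 11)²) = 1/(-5575 + 509²) = 1/(-5575 + 259081) = 1/253506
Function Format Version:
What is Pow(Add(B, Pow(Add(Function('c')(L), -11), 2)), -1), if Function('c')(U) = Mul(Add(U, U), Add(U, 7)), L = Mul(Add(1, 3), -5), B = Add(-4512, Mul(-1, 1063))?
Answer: Rational(1, 253506) ≈ 3.9447e-6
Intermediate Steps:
B = -5575 (B = Add(-4512, -1063) = -5575)
L = -20 (L = Mul(4, -5) = -20)
Function('c')(U) = Mul(2, U, Add(7, U)) (Function('c')(U) = Mul(Mul(2, U), Add(7, U)) = Mul(2, U, Add(7, U)))
Pow(Add(B, Pow(Add(Function('c')(L), -11), 2)), -1) = Pow(Add(-5575, Pow(Add(Mul(2, -20, Add(7, -20)), -11), 2)), -1) = Pow(Add(-5575, Pow(Add(Mul(2, -20, -13), -11), 2)), -1) = Pow(Add(-5575, Pow(Add(520, -11), 2)), -1) = Pow(Add(-5575, Pow(509, 2)), -1) = Pow(Add(-5575, 259081), -1) = Pow(253506, -1) = Rational(1, 253506)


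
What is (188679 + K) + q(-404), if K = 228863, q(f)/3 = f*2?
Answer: 415118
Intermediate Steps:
q(f) = 6*f (q(f) = 3*(f*2) = 3*(2*f) = 6*f)
(188679 + K) + q(-404) = (188679 + 228863) + 6*(-404) = 417542 - 2424 = 415118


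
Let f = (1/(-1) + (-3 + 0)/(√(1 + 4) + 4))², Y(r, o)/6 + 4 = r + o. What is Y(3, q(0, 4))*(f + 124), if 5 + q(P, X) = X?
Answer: -186936/121 + 1656*√5/121 ≈ -1514.3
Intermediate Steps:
q(P, X) = -5 + X
Y(r, o) = -24 + 6*o + 6*r (Y(r, o) = -24 + 6*(r + o) = -24 + 6*(o + r) = -24 + (6*o + 6*r) = -24 + 6*o + 6*r)
f = (-1 - 3/(4 + √5))² (f = (-1 - 3/(√5 + 4))² = (-1 - 3/(4 + √5))² ≈ 2.1936)
Y(3, q(0, 4))*(f + 124) = (-24 + 6*(-5 + 4) + 6*3)*((7 + √5)²/(4 + √5)² + 124) = (-24 + 6*(-1) + 18)*(124 + (7 + √5)²/(4 + √5)²) = (-24 - 6 + 18)*(124 + (7 + √5)²/(4 + √5)²) = -12*(124 + (7 + √5)²/(4 + √5)²) = -1488 - 12*(7 + √5)²/(4 + √5)²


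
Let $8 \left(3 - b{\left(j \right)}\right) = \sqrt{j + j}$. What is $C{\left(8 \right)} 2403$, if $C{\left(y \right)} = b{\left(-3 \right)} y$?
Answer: $57672 - 2403 i \sqrt{6} \approx 57672.0 - 5886.1 i$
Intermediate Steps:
$b{\left(j \right)} = 3 - \frac{\sqrt{2} \sqrt{j}}{8}$ ($b{\left(j \right)} = 3 - \frac{\sqrt{j + j}}{8} = 3 - \frac{\sqrt{2 j}}{8} = 3 - \frac{\sqrt{2} \sqrt{j}}{8}$)
$C{\left(y \right)} = y \left(3 - \frac{i \sqrt{6}}{8}\right)$ ($C{\left(y \right)} = \left(3 - \frac{\sqrt{2} \sqrt{-3}}{8}\right) y = \left(3 - \frac{\sqrt{2} i \sqrt{3}}{8}\right) y = \left(3 - \frac{i \sqrt{6}}{8}\right) y = y \left(3 - \frac{i \sqrt{6}}{8}\right)$)
$C{\left(8 \right)} 2403 = \frac{1}{8} \cdot 8 \left(24 - i \sqrt{6}\right) 2403 = \left(24 - i \sqrt{6}\right) 2403 = 57672 - 2403 i \sqrt{6}$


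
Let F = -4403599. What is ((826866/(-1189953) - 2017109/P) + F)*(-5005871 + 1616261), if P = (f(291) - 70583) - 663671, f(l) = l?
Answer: 1448500869076955257821180/97042385971 ≈ 1.4926e+13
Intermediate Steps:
P = -733963 (P = (291 - 70583) - 663671 = -70292 - 663671 = -733963)
((826866/(-1189953) - 2017109/P) + F)*(-5005871 + 1616261) = ((826866/(-1189953) - 2017109/(-733963)) - 4403599)*(-5005871 + 1616261) = ((826866*(-1/1189953) - 2017109*(-1/733963)) - 4403599)*(-3389610) = ((-91874/132217 + 2017109/733963) - 4403599)*(-3389610) = (199263983991/97042385971 - 4403599)*(-3389610) = -427335554555525638/97042385971*(-3389610) = 1448500869076955257821180/97042385971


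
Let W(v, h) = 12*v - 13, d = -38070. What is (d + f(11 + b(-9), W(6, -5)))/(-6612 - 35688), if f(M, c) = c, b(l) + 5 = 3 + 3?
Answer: 38011/42300 ≈ 0.89861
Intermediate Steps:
b(l) = 1 (b(l) = -5 + (3 + 3) = -5 + 6 = 1)
W(v, h) = -13 + 12*v
(d + f(11 + b(-9), W(6, -5)))/(-6612 - 35688) = (-38070 + (-13 + 12*6))/(-6612 - 35688) = (-38070 + (-13 + 72))/(-42300) = (-38070 + 59)*(-1/42300) = -38011*(-1/42300) = 38011/42300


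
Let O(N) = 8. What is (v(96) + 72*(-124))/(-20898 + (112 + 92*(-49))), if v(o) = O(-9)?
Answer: 4460/12647 ≈ 0.35265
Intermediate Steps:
v(o) = 8
(v(96) + 72*(-124))/(-20898 + (112 + 92*(-49))) = (8 + 72*(-124))/(-20898 + (112 + 92*(-49))) = (8 - 8928)/(-20898 + (112 - 4508)) = -8920/(-20898 - 4396) = -8920/(-25294) = -8920*(-1/25294) = 4460/12647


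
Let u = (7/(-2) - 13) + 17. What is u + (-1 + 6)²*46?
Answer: 2301/2 ≈ 1150.5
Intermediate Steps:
u = ½ (u = (7*(-½) - 13) + 17 = (-7/2 - 13) + 17 = -33/2 + 17 = ½ ≈ 0.50000)
u + (-1 + 6)²*46 = ½ + (-1 + 6)²*46 = ½ + 5²*46 = ½ + 25*46 = ½ + 1150 = 2301/2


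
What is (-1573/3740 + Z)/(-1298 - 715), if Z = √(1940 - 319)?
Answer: 13/62220 - √1621/2013 ≈ -0.019792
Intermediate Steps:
Z = √1621 ≈ 40.262
(-1573/3740 + Z)/(-1298 - 715) = (-1573/3740 + √1621)/(-1298 - 715) = (-1573*1/3740 + √1621)/(-2013) = (-143/340 + √1621)*(-1/2013) = 13/62220 - √1621/2013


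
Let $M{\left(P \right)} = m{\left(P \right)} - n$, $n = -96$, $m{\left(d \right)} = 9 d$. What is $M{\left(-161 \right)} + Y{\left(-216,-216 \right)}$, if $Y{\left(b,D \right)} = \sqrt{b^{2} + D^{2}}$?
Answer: $-1353 + 216 \sqrt{2} \approx -1047.5$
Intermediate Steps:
$M{\left(P \right)} = 96 + 9 P$ ($M{\left(P \right)} = 9 P - -96 = 9 P + 96 = 96 + 9 P$)
$Y{\left(b,D \right)} = \sqrt{D^{2} + b^{2}}$
$M{\left(-161 \right)} + Y{\left(-216,-216 \right)} = \left(96 + 9 \left(-161\right)\right) + \sqrt{\left(-216\right)^{2} + \left(-216\right)^{2}} = \left(96 - 1449\right) + \sqrt{46656 + 46656} = -1353 + \sqrt{93312} = -1353 + 216 \sqrt{2}$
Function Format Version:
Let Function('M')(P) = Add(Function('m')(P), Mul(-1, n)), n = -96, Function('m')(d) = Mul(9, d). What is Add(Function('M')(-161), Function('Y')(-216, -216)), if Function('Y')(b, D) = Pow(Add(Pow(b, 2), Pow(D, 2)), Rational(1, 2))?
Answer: Add(-1353, Mul(216, Pow(2, Rational(1, 2)))) ≈ -1047.5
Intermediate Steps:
Function('M')(P) = Add(96, Mul(9, P)) (Function('M')(P) = Add(Mul(9, P), Mul(-1, -96)) = Add(Mul(9, P), 96) = Add(96, Mul(9, P)))
Function('Y')(b, D) = Pow(Add(Pow(D, 2), Pow(b, 2)), Rational(1, 2))
Add(Function('M')(-161), Function('Y')(-216, -216)) = Add(Add(96, Mul(9, -161)), Pow(Add(Pow(-216, 2), Pow(-216, 2)), Rational(1, 2))) = Add(Add(96, -1449), Pow(Add(46656, 46656), Rational(1, 2))) = Add(-1353, Pow(93312, Rational(1, 2))) = Add(-1353, Mul(216, Pow(2, Rational(1, 2))))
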